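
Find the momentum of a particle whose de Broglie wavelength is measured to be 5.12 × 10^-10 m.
1.29 × 10^-24 kg·m/s

From the de Broglie relation λ = h/p, we solve for p:

p = h/λ
p = (6.626 × 10^-34 J·s) / (5.12 × 10^-10 m)
p = 1.29 × 10^-24 kg·m/s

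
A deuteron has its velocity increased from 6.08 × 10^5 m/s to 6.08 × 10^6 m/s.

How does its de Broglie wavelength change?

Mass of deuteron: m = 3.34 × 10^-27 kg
The wavelength decreases by a factor of 10.

Using λ = h/(mv):

Initial wavelength: λ₁ = h/(mv₁) = 3.26 × 10^-13 m
Final wavelength: λ₂ = h/(mv₂) = 3.26 × 10^-14 m

Since λ ∝ 1/v, when velocity increases by a factor of 10, the wavelength decreases by a factor of 10.

λ₂/λ₁ = v₁/v₂ = 1/10

The wavelength decreases by a factor of 10.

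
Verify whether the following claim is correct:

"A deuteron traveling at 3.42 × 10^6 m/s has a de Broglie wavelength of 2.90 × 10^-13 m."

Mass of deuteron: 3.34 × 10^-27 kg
False

The claim is incorrect.

Using λ = h/(mv):
λ = (6.626 × 10^-34 J·s) / (3.34 × 10^-27 kg × 3.42 × 10^6 m/s)
λ = 5.80 × 10^-14 m

The actual wavelength differs from the claimed 2.90 × 10^-13 m.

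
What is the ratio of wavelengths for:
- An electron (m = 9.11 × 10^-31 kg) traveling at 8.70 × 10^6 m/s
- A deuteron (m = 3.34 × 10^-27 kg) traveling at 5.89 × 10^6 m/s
λ₁/λ₂ = 2.48 × 10^3

Using λ = h/(mv):

λ₁ = h/(m₁v₁) = 8.36 × 10^-11 m
λ₂ = h/(m₂v₂) = 3.37 × 10^-14 m

Ratio λ₁/λ₂ = (m₂v₂)/(m₁v₁)
         = (3.34 × 10^-27 kg × 5.89 × 10^6 m/s) / (9.11 × 10^-31 kg × 8.70 × 10^6 m/s)
         = 2.48 × 10^3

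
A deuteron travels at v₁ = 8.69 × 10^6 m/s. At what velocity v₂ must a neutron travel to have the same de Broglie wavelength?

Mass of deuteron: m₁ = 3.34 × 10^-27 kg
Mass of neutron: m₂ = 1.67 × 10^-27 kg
v₂ = 1.74 × 10^7 m/s

For equal de Broglie wavelengths: λ₁ = λ₂

h/(m₁v₁) = h/(m₂v₂)
m₁v₁ = m₂v₂
v₂ = v₁ · (m₁/m₂)

v₂ = 8.69 × 10^6 m/s × (3.34 × 10^-27 kg / 1.67 × 10^-27 kg)
v₂ = 1.74 × 10^7 m/s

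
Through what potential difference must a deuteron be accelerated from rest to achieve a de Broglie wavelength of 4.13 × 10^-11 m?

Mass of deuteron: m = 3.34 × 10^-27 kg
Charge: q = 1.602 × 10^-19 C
2.41 × 10^-1 V

From λ = h/√(2mqV), we solve for V:

λ² = h²/(2mqV)
V = h²/(2mqλ²)
V = (6.626 × 10^-34 J·s)² / (2 × 3.34 × 10^-27 kg × 1.602 × 10^-19 C × (4.13 × 10^-11 m)²)
V = 2.41 × 10^-1 V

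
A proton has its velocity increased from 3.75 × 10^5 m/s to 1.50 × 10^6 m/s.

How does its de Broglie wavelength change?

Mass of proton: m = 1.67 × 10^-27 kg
The wavelength decreases by a factor of 4.

Using λ = h/(mv):

Initial wavelength: λ₁ = h/(mv₁) = 1.06 × 10^-12 m
Final wavelength: λ₂ = h/(mv₂) = 2.65 × 10^-13 m

Since λ ∝ 1/v, when velocity increases by a factor of 4, the wavelength decreases by a factor of 4.

λ₂/λ₁ = v₁/v₂ = 1/4

The wavelength decreases by a factor of 4.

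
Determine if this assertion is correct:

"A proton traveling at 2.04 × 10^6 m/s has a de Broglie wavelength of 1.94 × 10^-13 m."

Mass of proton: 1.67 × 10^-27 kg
True

The claim is correct.

Using λ = h/(mv):
λ = (6.626 × 10^-34 J·s) / (1.67 × 10^-27 kg × 2.04 × 10^6 m/s)
λ = 1.94 × 10^-13 m

This matches the claimed value.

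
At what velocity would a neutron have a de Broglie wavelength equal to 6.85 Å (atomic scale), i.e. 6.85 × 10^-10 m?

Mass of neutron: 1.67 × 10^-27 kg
5.79 × 10^2 m/s

From λ = h/(mv), solve for v:

v = h/(mλ)
v = (6.626 × 10^-34 J·s) / (1.67 × 10^-27 kg × 6.85 × 10^-10 m)
v = 5.79 × 10^2 m/s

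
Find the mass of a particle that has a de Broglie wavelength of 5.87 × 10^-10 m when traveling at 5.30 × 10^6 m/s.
2.13 × 10^-31 kg

From the de Broglie relation λ = h/(mv), we solve for m:

m = h/(λv)
m = (6.626 × 10^-34 J·s) / (5.87 × 10^-10 m × 5.30 × 10^6 m/s)
m = 2.13 × 10^-31 kg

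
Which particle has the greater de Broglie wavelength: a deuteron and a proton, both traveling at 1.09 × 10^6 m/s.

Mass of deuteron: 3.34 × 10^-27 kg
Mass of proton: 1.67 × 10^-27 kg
The proton has the longer wavelength.

Using λ = h/(mv), since both particles have the same velocity, the wavelength depends only on mass.

For deuteron: λ₁ = h/(m₁v) = 1.82 × 10^-13 m
For proton: λ₂ = h/(m₂v) = 3.64 × 10^-13 m

Since λ ∝ 1/m at constant velocity, the lighter particle has the longer wavelength.

The proton has the longer de Broglie wavelength.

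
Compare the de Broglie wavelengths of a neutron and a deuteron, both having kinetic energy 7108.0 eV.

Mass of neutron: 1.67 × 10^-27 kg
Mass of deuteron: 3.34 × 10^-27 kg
The neutron has the longer wavelength.

Using λ = h/√(2mKE):

For neutron: λ₁ = h/√(2m₁KE) = 3.40 × 10^-13 m
For deuteron: λ₂ = h/√(2m₂KE) = 2.40 × 10^-13 m

Since λ ∝ 1/√m at constant kinetic energy, the lighter particle has the longer wavelength.

The neutron has the longer de Broglie wavelength.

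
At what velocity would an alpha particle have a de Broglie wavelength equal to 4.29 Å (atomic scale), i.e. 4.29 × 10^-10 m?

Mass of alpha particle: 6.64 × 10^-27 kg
2.33 × 10^2 m/s

From λ = h/(mv), solve for v:

v = h/(mλ)
v = (6.626 × 10^-34 J·s) / (6.64 × 10^-27 kg × 4.29 × 10^-10 m)
v = 2.33 × 10^2 m/s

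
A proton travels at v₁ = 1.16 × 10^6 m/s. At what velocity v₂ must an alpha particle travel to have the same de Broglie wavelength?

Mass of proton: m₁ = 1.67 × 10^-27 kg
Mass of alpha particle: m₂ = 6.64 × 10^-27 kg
v₂ = 2.92 × 10^5 m/s

For equal de Broglie wavelengths: λ₁ = λ₂

h/(m₁v₁) = h/(m₂v₂)
m₁v₁ = m₂v₂
v₂ = v₁ · (m₁/m₂)

v₂ = 1.16 × 10^6 m/s × (1.67 × 10^-27 kg / 6.64 × 10^-27 kg)
v₂ = 2.92 × 10^5 m/s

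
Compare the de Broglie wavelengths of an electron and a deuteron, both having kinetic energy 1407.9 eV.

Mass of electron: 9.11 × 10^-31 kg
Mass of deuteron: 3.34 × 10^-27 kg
The electron has the longer wavelength.

Using λ = h/√(2mKE):

For electron: λ₁ = h/√(2m₁KE) = 3.27 × 10^-11 m
For deuteron: λ₂ = h/√(2m₂KE) = 5.40 × 10^-13 m

Since λ ∝ 1/√m at constant kinetic energy, the lighter particle has the longer wavelength.

The electron has the longer de Broglie wavelength.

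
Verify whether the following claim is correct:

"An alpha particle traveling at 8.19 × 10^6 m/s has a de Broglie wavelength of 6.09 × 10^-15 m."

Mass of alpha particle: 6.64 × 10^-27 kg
False

The claim is incorrect.

Using λ = h/(mv):
λ = (6.626 × 10^-34 J·s) / (6.64 × 10^-27 kg × 8.19 × 10^6 m/s)
λ = 1.22 × 10^-14 m

The actual wavelength differs from the claimed 6.09 × 10^-15 m.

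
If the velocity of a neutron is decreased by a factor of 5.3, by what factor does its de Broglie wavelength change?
The wavelength increases by a factor of 5.3.

From λ = h/(mv), the wavelength is inversely proportional to velocity:

λ ∝ 1/v

If v → v/5.3, then λ → 5.3λ

When velocity is decreased by a factor of 5.3, the wavelength increases by a factor of 5.3.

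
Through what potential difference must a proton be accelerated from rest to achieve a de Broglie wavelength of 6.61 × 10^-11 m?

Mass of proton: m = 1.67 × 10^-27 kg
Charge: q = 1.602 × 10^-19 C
1.88 × 10^-1 V

From λ = h/√(2mqV), we solve for V:

λ² = h²/(2mqV)
V = h²/(2mqλ²)
V = (6.626 × 10^-34 J·s)² / (2 × 1.67 × 10^-27 kg × 1.602 × 10^-19 C × (6.61 × 10^-11 m)²)
V = 1.88 × 10^-1 V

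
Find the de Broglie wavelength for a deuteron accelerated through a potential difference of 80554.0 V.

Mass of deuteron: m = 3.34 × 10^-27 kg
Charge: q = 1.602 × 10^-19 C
7.14 × 10^-14 m

When a particle is accelerated through voltage V, it gains kinetic energy KE = qV.

The de Broglie wavelength is then λ = h/√(2mqV):

λ = h/√(2mqV)
λ = (6.626 × 10^-34 J·s) / √(2 × 3.34 × 10^-27 kg × 1.602 × 10^-19 C × 80554.0 V)
λ = 7.14 × 10^-14 m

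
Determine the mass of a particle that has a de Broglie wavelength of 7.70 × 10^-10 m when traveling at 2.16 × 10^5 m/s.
3.98 × 10^-30 kg

From the de Broglie relation λ = h/(mv), we solve for m:

m = h/(λv)
m = (6.626 × 10^-34 J·s) / (7.70 × 10^-10 m × 2.16 × 10^5 m/s)
m = 3.98 × 10^-30 kg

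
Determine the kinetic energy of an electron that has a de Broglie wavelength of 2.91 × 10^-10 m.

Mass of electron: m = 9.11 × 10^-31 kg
2.85 × 10^-18 J (or 17.8 eV)

From λ = h/√(2mKE), we solve for KE:

λ² = h²/(2mKE)
KE = h²/(2mλ²)
KE = (6.626 × 10^-34 J·s)² / (2 × 9.11 × 10^-31 kg × (2.91 × 10^-10 m)²)
KE = 2.85 × 10^-18 J
KE = 17.8 eV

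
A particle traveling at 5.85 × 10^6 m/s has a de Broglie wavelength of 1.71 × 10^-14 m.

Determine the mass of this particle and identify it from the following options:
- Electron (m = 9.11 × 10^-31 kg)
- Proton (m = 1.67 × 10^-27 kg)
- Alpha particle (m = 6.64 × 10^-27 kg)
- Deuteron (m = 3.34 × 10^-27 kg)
The particle is an alpha particle.

From λ = h/(mv), solve for mass:

m = h/(λv)
m = (6.626 × 10^-34 J·s) / (1.71 × 10^-14 m × 5.85 × 10^6 m/s)
m = 6.62 × 10^-27 kg

Comparing with the listed masses, this is closest to an alpha particle.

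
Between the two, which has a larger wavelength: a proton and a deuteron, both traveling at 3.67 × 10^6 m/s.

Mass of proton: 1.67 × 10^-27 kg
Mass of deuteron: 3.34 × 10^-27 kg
The proton has the longer wavelength.

Using λ = h/(mv), since both particles have the same velocity, the wavelength depends only on mass.

For proton: λ₁ = h/(m₁v) = 1.08 × 10^-13 m
For deuteron: λ₂ = h/(m₂v) = 5.41 × 10^-14 m

Since λ ∝ 1/m at constant velocity, the lighter particle has the longer wavelength.

The proton has the longer de Broglie wavelength.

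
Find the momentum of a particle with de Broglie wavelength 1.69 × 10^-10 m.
3.92 × 10^-24 kg·m/s

From the de Broglie relation λ = h/p, we solve for p:

p = h/λ
p = (6.626 × 10^-34 J·s) / (1.69 × 10^-10 m)
p = 3.92 × 10^-24 kg·m/s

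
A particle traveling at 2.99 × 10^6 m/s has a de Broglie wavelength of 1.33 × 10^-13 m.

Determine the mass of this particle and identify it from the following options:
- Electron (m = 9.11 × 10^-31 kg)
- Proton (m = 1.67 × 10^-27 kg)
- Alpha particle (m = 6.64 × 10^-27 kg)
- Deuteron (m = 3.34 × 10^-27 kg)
The particle is a proton.

From λ = h/(mv), solve for mass:

m = h/(λv)
m = (6.626 × 10^-34 J·s) / (1.33 × 10^-13 m × 2.99 × 10^6 m/s)
m = 1.67 × 10^-27 kg

Comparing with the listed masses, this is closest to a proton.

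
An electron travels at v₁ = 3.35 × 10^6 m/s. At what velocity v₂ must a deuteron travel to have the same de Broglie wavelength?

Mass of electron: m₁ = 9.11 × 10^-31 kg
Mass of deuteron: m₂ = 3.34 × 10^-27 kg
v₂ = 9.14 × 10^2 m/s

For equal de Broglie wavelengths: λ₁ = λ₂

h/(m₁v₁) = h/(m₂v₂)
m₁v₁ = m₂v₂
v₂ = v₁ · (m₁/m₂)

v₂ = 3.35 × 10^6 m/s × (9.11 × 10^-31 kg / 3.34 × 10^-27 kg)
v₂ = 9.14 × 10^2 m/s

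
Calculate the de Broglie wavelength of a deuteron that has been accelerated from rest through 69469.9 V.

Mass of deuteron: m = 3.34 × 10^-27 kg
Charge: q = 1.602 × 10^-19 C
7.68 × 10^-14 m

When a particle is accelerated through voltage V, it gains kinetic energy KE = qV.

The de Broglie wavelength is then λ = h/√(2mqV):

λ = h/√(2mqV)
λ = (6.626 × 10^-34 J·s) / √(2 × 3.34 × 10^-27 kg × 1.602 × 10^-19 C × 69469.9 V)
λ = 7.68 × 10^-14 m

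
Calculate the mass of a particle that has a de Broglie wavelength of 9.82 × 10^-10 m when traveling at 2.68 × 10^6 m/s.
2.52 × 10^-31 kg

From the de Broglie relation λ = h/(mv), we solve for m:

m = h/(λv)
m = (6.626 × 10^-34 J·s) / (9.82 × 10^-10 m × 2.68 × 10^6 m/s)
m = 2.52 × 10^-31 kg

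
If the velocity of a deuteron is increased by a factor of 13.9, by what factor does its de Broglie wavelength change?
The wavelength decreases by a factor of 13.9.

From λ = h/(mv), the wavelength is inversely proportional to velocity:

λ ∝ 1/v

If v → 13.9v, then λ → λ/13.9

When velocity is increased by a factor of 13.9, the wavelength decreases by a factor of 13.9.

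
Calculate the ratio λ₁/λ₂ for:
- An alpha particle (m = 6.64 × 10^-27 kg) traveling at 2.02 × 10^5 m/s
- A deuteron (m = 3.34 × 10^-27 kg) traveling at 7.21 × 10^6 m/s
λ₁/λ₂ = 18.0

Using λ = h/(mv):

λ₁ = h/(m₁v₁) = 4.94 × 10^-13 m
λ₂ = h/(m₂v₂) = 2.75 × 10^-14 m

Ratio λ₁/λ₂ = (m₂v₂)/(m₁v₁)
         = (3.34 × 10^-27 kg × 7.21 × 10^6 m/s) / (6.64 × 10^-27 kg × 2.02 × 10^5 m/s)
         = 18.0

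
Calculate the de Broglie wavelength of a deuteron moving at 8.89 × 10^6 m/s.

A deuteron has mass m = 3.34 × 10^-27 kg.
2.23 × 10^-14 m

Using the de Broglie relation λ = h/(mv):

λ = h/(mv)
λ = (6.626 × 10^-34 J·s) / (3.34 × 10^-27 kg × 8.89 × 10^6 m/s)
λ = 2.23 × 10^-14 m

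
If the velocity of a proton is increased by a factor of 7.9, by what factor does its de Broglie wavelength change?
The wavelength decreases by a factor of 7.9.

From λ = h/(mv), the wavelength is inversely proportional to velocity:

λ ∝ 1/v

If v → 7.9v, then λ → λ/7.9

When velocity is increased by a factor of 7.9, the wavelength decreases by a factor of 7.9.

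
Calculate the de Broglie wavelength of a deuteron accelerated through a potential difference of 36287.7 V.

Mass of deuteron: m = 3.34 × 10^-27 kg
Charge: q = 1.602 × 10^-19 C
1.06 × 10^-13 m

When a particle is accelerated through voltage V, it gains kinetic energy KE = qV.

The de Broglie wavelength is then λ = h/√(2mqV):

λ = h/√(2mqV)
λ = (6.626 × 10^-34 J·s) / √(2 × 3.34 × 10^-27 kg × 1.602 × 10^-19 C × 36287.7 V)
λ = 1.06 × 10^-13 m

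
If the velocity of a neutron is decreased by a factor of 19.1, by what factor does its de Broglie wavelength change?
The wavelength increases by a factor of 19.1.

From λ = h/(mv), the wavelength is inversely proportional to velocity:

λ ∝ 1/v

If v → v/19.1, then λ → 19.1λ

When velocity is decreased by a factor of 19.1, the wavelength increases by a factor of 19.1.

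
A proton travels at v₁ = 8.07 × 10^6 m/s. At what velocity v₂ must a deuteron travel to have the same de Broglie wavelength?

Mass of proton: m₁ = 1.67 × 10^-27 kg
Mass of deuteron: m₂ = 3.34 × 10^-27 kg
v₂ = 4.04 × 10^6 m/s

For equal de Broglie wavelengths: λ₁ = λ₂

h/(m₁v₁) = h/(m₂v₂)
m₁v₁ = m₂v₂
v₂ = v₁ · (m₁/m₂)

v₂ = 8.07 × 10^6 m/s × (1.67 × 10^-27 kg / 3.34 × 10^-27 kg)
v₂ = 4.04 × 10^6 m/s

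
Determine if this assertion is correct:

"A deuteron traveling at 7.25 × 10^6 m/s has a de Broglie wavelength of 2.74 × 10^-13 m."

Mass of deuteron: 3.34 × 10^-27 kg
False

The claim is incorrect.

Using λ = h/(mv):
λ = (6.626 × 10^-34 J·s) / (3.34 × 10^-27 kg × 7.25 × 10^6 m/s)
λ = 2.74 × 10^-14 m

The actual wavelength differs from the claimed 2.74 × 10^-13 m.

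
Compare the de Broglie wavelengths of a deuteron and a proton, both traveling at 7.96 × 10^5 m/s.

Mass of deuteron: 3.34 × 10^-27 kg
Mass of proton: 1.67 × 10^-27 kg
The proton has the longer wavelength.

Using λ = h/(mv), since both particles have the same velocity, the wavelength depends only on mass.

For deuteron: λ₁ = h/(m₁v) = 2.49 × 10^-13 m
For proton: λ₂ = h/(m₂v) = 4.98 × 10^-13 m

Since λ ∝ 1/m at constant velocity, the lighter particle has the longer wavelength.

The proton has the longer de Broglie wavelength.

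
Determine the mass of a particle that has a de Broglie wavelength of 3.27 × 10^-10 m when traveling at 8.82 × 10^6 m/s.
2.30 × 10^-31 kg

From the de Broglie relation λ = h/(mv), we solve for m:

m = h/(λv)
m = (6.626 × 10^-34 J·s) / (3.27 × 10^-10 m × 8.82 × 10^6 m/s)
m = 2.30 × 10^-31 kg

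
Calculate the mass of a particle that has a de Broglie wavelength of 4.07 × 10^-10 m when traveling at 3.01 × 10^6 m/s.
5.41 × 10^-31 kg

From the de Broglie relation λ = h/(mv), we solve for m:

m = h/(λv)
m = (6.626 × 10^-34 J·s) / (4.07 × 10^-10 m × 3.01 × 10^6 m/s)
m = 5.41 × 10^-31 kg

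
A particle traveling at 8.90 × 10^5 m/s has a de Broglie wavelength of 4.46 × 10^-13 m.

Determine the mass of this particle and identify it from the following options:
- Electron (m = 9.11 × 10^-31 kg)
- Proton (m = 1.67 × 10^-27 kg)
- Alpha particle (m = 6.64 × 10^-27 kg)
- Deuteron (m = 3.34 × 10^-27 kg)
The particle is a proton.

From λ = h/(mv), solve for mass:

m = h/(λv)
m = (6.626 × 10^-34 J·s) / (4.46 × 10^-13 m × 8.90 × 10^5 m/s)
m = 1.67 × 10^-27 kg

Comparing with the listed masses, this is closest to a proton.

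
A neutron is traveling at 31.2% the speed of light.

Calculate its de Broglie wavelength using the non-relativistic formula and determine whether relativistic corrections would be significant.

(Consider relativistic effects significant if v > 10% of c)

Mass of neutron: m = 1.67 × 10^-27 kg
Yes, relativistic corrections are needed.

Using the non-relativistic de Broglie formula λ = h/(mv):

v = 31.2% × c = 9.354 × 10^7 m/s

λ = h/(mv)
λ = (6.626 × 10^-34 J·s) / (1.67 × 10^-27 kg × 9.354 × 10^7 m/s)
λ = 4.24 × 10^-15 m

Since v = 31.2% of c > 10% of c, relativistic corrections ARE significant and the actual wavelength would differ from this non-relativistic estimate.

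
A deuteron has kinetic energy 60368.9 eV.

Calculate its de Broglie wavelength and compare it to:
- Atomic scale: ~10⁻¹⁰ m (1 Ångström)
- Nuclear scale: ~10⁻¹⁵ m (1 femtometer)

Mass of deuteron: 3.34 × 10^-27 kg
λ = 8.24 × 10^-14 m, which is between nuclear and atomic scales.

Using λ = h/√(2mKE):

KE = 60368.9 eV = 9.672 × 10^-15 J

λ = h/√(2mKE)
λ = (6.626 × 10^-34 J·s) / √(2 × 3.34 × 10^-27 kg × 9.672 × 10^-15 J)
λ = 8.24 × 10^-14 m

Comparison:
- Atomic scale (10⁻¹⁰ m): λ is 0.00082× this size
- Nuclear scale (10⁻¹⁵ m): λ is 82× this size

The wavelength is between nuclear and atomic scales.

This wavelength is appropriate for probing atomic structure but too large for nuclear physics experiments.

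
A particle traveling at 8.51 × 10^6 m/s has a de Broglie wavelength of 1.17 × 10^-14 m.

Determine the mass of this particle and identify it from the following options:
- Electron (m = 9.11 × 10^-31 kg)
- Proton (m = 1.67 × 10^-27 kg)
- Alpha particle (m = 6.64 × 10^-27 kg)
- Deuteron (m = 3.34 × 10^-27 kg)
The particle is an alpha particle.

From λ = h/(mv), solve for mass:

m = h/(λv)
m = (6.626 × 10^-34 J·s) / (1.17 × 10^-14 m × 8.51 × 10^6 m/s)
m = 6.65 × 10^-27 kg

Comparing with the listed masses, this is closest to an alpha particle.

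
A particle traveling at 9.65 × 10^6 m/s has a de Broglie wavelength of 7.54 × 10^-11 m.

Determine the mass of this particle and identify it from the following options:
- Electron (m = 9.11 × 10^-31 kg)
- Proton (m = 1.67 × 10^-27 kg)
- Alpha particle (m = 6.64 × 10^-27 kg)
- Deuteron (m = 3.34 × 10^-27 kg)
The particle is an electron.

From λ = h/(mv), solve for mass:

m = h/(λv)
m = (6.626 × 10^-34 J·s) / (7.54 × 10^-11 m × 9.65 × 10^6 m/s)
m = 9.11 × 10^-31 kg

Comparing with the listed masses, this is closest to an electron.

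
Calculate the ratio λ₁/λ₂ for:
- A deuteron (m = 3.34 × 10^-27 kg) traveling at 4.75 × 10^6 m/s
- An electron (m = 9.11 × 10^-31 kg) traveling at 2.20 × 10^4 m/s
λ₁/λ₂ = 1.26 × 10^-6

Using λ = h/(mv):

λ₁ = h/(m₁v₁) = 4.18 × 10^-14 m
λ₂ = h/(m₂v₂) = 3.31 × 10^-8 m

Ratio λ₁/λ₂ = (m₂v₂)/(m₁v₁)
         = (9.11 × 10^-31 kg × 2.20 × 10^4 m/s) / (3.34 × 10^-27 kg × 4.75 × 10^6 m/s)
         = 1.26 × 10^-6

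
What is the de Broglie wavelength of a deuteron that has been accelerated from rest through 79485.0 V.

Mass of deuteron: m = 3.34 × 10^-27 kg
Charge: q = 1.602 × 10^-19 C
7.18 × 10^-14 m

When a particle is accelerated through voltage V, it gains kinetic energy KE = qV.

The de Broglie wavelength is then λ = h/√(2mqV):

λ = h/√(2mqV)
λ = (6.626 × 10^-34 J·s) / √(2 × 3.34 × 10^-27 kg × 1.602 × 10^-19 C × 79485.0 V)
λ = 7.18 × 10^-14 m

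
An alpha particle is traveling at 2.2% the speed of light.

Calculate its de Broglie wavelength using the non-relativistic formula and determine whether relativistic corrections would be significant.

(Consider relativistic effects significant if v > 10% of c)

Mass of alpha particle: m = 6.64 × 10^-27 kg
No, relativistic corrections are not needed.

Using the non-relativistic de Broglie formula λ = h/(mv):

v = 2.2% × c = 6.595 × 10^6 m/s

λ = h/(mv)
λ = (6.626 × 10^-34 J·s) / (6.64 × 10^-27 kg × 6.595 × 10^6 m/s)
λ = 1.51 × 10^-14 m

Since v = 2.2% of c < 10% of c, relativistic corrections are NOT significant and this non-relativistic result is a good approximation.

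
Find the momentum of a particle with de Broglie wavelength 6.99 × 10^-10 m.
9.48 × 10^-25 kg·m/s

From the de Broglie relation λ = h/p, we solve for p:

p = h/λ
p = (6.626 × 10^-34 J·s) / (6.99 × 10^-10 m)
p = 9.48 × 10^-25 kg·m/s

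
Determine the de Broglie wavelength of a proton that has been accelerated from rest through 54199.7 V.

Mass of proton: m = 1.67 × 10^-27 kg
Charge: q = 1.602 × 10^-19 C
1.23 × 10^-13 m

When a particle is accelerated through voltage V, it gains kinetic energy KE = qV.

The de Broglie wavelength is then λ = h/√(2mqV):

λ = h/√(2mqV)
λ = (6.626 × 10^-34 J·s) / √(2 × 1.67 × 10^-27 kg × 1.602 × 10^-19 C × 54199.7 V)
λ = 1.23 × 10^-13 m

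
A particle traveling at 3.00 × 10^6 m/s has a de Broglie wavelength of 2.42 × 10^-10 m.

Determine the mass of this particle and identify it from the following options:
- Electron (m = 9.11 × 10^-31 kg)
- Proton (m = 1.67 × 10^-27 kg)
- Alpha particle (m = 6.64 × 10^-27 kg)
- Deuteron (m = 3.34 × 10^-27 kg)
The particle is an electron.

From λ = h/(mv), solve for mass:

m = h/(λv)
m = (6.626 × 10^-34 J·s) / (2.42 × 10^-10 m × 3.00 × 10^6 m/s)
m = 9.13 × 10^-31 kg

Comparing with the listed masses, this is closest to an electron.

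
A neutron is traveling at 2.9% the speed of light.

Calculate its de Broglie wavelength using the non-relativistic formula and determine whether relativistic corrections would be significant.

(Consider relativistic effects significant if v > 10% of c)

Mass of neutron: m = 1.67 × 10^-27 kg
No, relativistic corrections are not needed.

Using the non-relativistic de Broglie formula λ = h/(mv):

v = 2.9% × c = 8.694 × 10^6 m/s

λ = h/(mv)
λ = (6.626 × 10^-34 J·s) / (1.67 × 10^-27 kg × 8.694 × 10^6 m/s)
λ = 4.56 × 10^-14 m

Since v = 2.9% of c < 10% of c, relativistic corrections are NOT significant and this non-relativistic result is a good approximation.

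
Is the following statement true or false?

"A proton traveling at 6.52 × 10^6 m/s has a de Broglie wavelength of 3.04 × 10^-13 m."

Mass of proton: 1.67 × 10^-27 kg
False

The claim is incorrect.

Using λ = h/(mv):
λ = (6.626 × 10^-34 J·s) / (1.67 × 10^-27 kg × 6.52 × 10^6 m/s)
λ = 6.09 × 10^-14 m

The actual wavelength differs from the claimed 3.04 × 10^-13 m.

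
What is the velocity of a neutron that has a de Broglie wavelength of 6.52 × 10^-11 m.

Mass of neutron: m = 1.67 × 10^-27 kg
6.09 × 10^3 m/s

From the de Broglie relation λ = h/(mv), we solve for v:

v = h/(mλ)
v = (6.626 × 10^-34 J·s) / (1.67 × 10^-27 kg × 6.52 × 10^-11 m)
v = 6.09 × 10^3 m/s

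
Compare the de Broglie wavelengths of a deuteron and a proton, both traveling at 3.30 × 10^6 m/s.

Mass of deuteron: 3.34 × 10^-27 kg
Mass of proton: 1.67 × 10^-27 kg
The proton has the longer wavelength.

Using λ = h/(mv), since both particles have the same velocity, the wavelength depends only on mass.

For deuteron: λ₁ = h/(m₁v) = 6.01 × 10^-14 m
For proton: λ₂ = h/(m₂v) = 1.20 × 10^-13 m

Since λ ∝ 1/m at constant velocity, the lighter particle has the longer wavelength.

The proton has the longer de Broglie wavelength.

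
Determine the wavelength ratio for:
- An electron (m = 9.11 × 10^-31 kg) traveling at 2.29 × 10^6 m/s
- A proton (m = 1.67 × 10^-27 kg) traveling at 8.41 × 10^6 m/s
λ₁/λ₂ = 6.73 × 10^3

Using λ = h/(mv):

λ₁ = h/(m₁v₁) = 3.18 × 10^-10 m
λ₂ = h/(m₂v₂) = 4.72 × 10^-14 m

Ratio λ₁/λ₂ = (m₂v₂)/(m₁v₁)
         = (1.67 × 10^-27 kg × 8.41 × 10^6 m/s) / (9.11 × 10^-31 kg × 2.29 × 10^6 m/s)
         = 6.73 × 10^3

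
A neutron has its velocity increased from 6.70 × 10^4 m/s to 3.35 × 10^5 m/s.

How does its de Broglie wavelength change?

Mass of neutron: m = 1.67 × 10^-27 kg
The wavelength decreases by a factor of 5.

Using λ = h/(mv):

Initial wavelength: λ₁ = h/(mv₁) = 5.92 × 10^-12 m
Final wavelength: λ₂ = h/(mv₂) = 1.18 × 10^-12 m

Since λ ∝ 1/v, when velocity increases by a factor of 5, the wavelength decreases by a factor of 5.

λ₂/λ₁ = v₁/v₂ = 1/5

The wavelength decreases by a factor of 5.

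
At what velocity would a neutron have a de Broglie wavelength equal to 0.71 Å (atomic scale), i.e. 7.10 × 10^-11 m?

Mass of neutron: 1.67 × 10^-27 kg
5.59 × 10^3 m/s

From λ = h/(mv), solve for v:

v = h/(mλ)
v = (6.626 × 10^-34 J·s) / (1.67 × 10^-27 kg × 7.10 × 10^-11 m)
v = 5.59 × 10^3 m/s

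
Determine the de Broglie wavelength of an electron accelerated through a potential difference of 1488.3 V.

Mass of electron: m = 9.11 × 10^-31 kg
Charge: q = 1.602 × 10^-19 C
3.18 × 10^-11 m

When a particle is accelerated through voltage V, it gains kinetic energy KE = qV.

The de Broglie wavelength is then λ = h/√(2mqV):

λ = h/√(2mqV)
λ = (6.626 × 10^-34 J·s) / √(2 × 9.11 × 10^-31 kg × 1.602 × 10^-19 C × 1488.3 V)
λ = 3.18 × 10^-11 m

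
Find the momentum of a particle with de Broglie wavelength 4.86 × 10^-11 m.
1.36 × 10^-23 kg·m/s

From the de Broglie relation λ = h/p, we solve for p:

p = h/λ
p = (6.626 × 10^-34 J·s) / (4.86 × 10^-11 m)
p = 1.36 × 10^-23 kg·m/s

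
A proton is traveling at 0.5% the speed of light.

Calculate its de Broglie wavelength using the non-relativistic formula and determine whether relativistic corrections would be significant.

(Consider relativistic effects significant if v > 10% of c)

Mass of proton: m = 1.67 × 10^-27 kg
No, relativistic corrections are not needed.

Using the non-relativistic de Broglie formula λ = h/(mv):

v = 0.5% × c = 1.499 × 10^6 m/s

λ = h/(mv)
λ = (6.626 × 10^-34 J·s) / (1.67 × 10^-27 kg × 1.499 × 10^6 m/s)
λ = 2.65 × 10^-13 m

Since v = 0.5% of c < 10% of c, relativistic corrections are NOT significant and this non-relativistic result is a good approximation.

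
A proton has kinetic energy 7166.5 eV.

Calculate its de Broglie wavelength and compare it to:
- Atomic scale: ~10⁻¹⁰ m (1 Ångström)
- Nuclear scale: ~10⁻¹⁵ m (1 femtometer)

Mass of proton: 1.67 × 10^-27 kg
λ = 3.38 × 10^-13 m, which is between nuclear and atomic scales.

Using λ = h/√(2mKE):

KE = 7166.5 eV = 1.148 × 10^-15 J

λ = h/√(2mKE)
λ = (6.626 × 10^-34 J·s) / √(2 × 1.67 × 10^-27 kg × 1.148 × 10^-15 J)
λ = 3.38 × 10^-13 m

Comparison:
- Atomic scale (10⁻¹⁰ m): λ is 0.0034× this size
- Nuclear scale (10⁻¹⁵ m): λ is 3.4e+02× this size

The wavelength is between nuclear and atomic scales.

This wavelength is appropriate for probing atomic structure but too large for nuclear physics experiments.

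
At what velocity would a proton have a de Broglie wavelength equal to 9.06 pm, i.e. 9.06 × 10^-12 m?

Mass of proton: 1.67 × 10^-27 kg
4.38 × 10^4 m/s

From λ = h/(mv), solve for v:

v = h/(mλ)
v = (6.626 × 10^-34 J·s) / (1.67 × 10^-27 kg × 9.06 × 10^-12 m)
v = 4.38 × 10^4 m/s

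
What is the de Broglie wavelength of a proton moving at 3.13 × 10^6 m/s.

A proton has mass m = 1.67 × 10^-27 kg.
1.27 × 10^-13 m

Using the de Broglie relation λ = h/(mv):

λ = h/(mv)
λ = (6.626 × 10^-34 J·s) / (1.67 × 10^-27 kg × 3.13 × 10^6 m/s)
λ = 1.27 × 10^-13 m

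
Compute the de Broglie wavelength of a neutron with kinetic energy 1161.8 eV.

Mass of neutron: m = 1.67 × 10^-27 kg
8.40 × 10^-13 m

Using λ = h/√(2mKE):

First convert KE to Joules: KE = 1161.8 eV = 1.861 × 10^-16 J

λ = h/√(2mKE)
λ = (6.626 × 10^-34 J·s) / √(2 × 1.67 × 10^-27 kg × 1.861 × 10^-16 J)
λ = 8.40 × 10^-13 m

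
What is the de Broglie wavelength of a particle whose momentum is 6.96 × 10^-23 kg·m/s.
9.52 × 10^-12 m

Using the de Broglie relation λ = h/p:

λ = h/p
λ = (6.626 × 10^-34 J·s) / (6.96 × 10^-23 kg·m/s)
λ = 9.52 × 10^-12 m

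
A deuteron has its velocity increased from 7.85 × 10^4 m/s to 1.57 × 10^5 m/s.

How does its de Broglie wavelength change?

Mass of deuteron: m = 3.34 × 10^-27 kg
The wavelength decreases by a factor of 2.

Using λ = h/(mv):

Initial wavelength: λ₁ = h/(mv₁) = 2.53 × 10^-12 m
Final wavelength: λ₂ = h/(mv₂) = 1.26 × 10^-12 m

Since λ ∝ 1/v, when velocity increases by a factor of 2, the wavelength decreases by a factor of 2.

λ₂/λ₁ = v₁/v₂ = 1/2

The wavelength decreases by a factor of 2.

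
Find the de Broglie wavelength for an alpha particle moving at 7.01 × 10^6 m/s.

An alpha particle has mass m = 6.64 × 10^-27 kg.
1.42 × 10^-14 m

Using the de Broglie relation λ = h/(mv):

λ = h/(mv)
λ = (6.626 × 10^-34 J·s) / (6.64 × 10^-27 kg × 7.01 × 10^6 m/s)
λ = 1.42 × 10^-14 m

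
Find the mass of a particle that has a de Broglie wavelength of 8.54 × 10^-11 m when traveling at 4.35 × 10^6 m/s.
1.78 × 10^-30 kg

From the de Broglie relation λ = h/(mv), we solve for m:

m = h/(λv)
m = (6.626 × 10^-34 J·s) / (8.54 × 10^-11 m × 4.35 × 10^6 m/s)
m = 1.78 × 10^-30 kg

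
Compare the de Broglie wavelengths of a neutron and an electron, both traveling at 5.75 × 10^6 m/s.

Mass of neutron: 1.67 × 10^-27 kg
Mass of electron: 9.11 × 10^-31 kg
The electron has the longer wavelength.

Using λ = h/(mv), since both particles have the same velocity, the wavelength depends only on mass.

For neutron: λ₁ = h/(m₁v) = 6.90 × 10^-14 m
For electron: λ₂ = h/(m₂v) = 1.26 × 10^-10 m

Since λ ∝ 1/m at constant velocity, the lighter particle has the longer wavelength.

The electron has the longer de Broglie wavelength.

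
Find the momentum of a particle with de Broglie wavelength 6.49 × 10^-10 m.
1.02 × 10^-24 kg·m/s

From the de Broglie relation λ = h/p, we solve for p:

p = h/λ
p = (6.626 × 10^-34 J·s) / (6.49 × 10^-10 m)
p = 1.02 × 10^-24 kg·m/s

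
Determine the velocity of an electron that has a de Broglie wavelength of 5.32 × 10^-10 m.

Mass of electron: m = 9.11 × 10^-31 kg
1.37 × 10^6 m/s

From the de Broglie relation λ = h/(mv), we solve for v:

v = h/(mλ)
v = (6.626 × 10^-34 J·s) / (9.11 × 10^-31 kg × 5.32 × 10^-10 m)
v = 1.37 × 10^6 m/s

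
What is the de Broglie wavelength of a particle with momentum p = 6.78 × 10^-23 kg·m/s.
9.77 × 10^-12 m

Using the de Broglie relation λ = h/p:

λ = h/p
λ = (6.626 × 10^-34 J·s) / (6.78 × 10^-23 kg·m/s)
λ = 9.77 × 10^-12 m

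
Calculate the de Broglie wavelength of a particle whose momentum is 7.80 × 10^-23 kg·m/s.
8.49 × 10^-12 m

Using the de Broglie relation λ = h/p:

λ = h/p
λ = (6.626 × 10^-34 J·s) / (7.80 × 10^-23 kg·m/s)
λ = 8.49 × 10^-12 m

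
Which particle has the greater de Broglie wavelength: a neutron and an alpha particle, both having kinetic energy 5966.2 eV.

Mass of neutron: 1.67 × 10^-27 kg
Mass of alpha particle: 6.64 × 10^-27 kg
The neutron has the longer wavelength.

Using λ = h/√(2mKE):

For neutron: λ₁ = h/√(2m₁KE) = 3.71 × 10^-13 m
For alpha particle: λ₂ = h/√(2m₂KE) = 1.86 × 10^-13 m

Since λ ∝ 1/√m at constant kinetic energy, the lighter particle has the longer wavelength.

The neutron has the longer de Broglie wavelength.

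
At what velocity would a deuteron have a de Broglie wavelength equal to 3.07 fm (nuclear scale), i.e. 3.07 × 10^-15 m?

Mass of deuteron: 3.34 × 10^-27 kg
6.46 × 10^7 m/s

From λ = h/(mv), solve for v:

v = h/(mλ)
v = (6.626 × 10^-34 J·s) / (3.34 × 10^-27 kg × 3.07 × 10^-15 m)
v = 6.46 × 10^7 m/s

Note: This velocity is 21.6% of the speed of light, so relativistic corrections would be needed for a more accurate calculation.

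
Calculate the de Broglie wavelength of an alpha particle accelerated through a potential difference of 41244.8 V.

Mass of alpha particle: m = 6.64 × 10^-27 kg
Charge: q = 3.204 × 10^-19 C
5.00 × 10^-14 m

When a particle is accelerated through voltage V, it gains kinetic energy KE = qV.

The de Broglie wavelength is then λ = h/√(2mqV):

λ = h/√(2mqV)
λ = (6.626 × 10^-34 J·s) / √(2 × 6.64 × 10^-27 kg × 3.204 × 10^-19 C × 41244.8 V)
λ = 5.00 × 10^-14 m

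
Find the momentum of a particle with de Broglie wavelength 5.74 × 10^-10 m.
1.15 × 10^-24 kg·m/s

From the de Broglie relation λ = h/p, we solve for p:

p = h/λ
p = (6.626 × 10^-34 J·s) / (5.74 × 10^-10 m)
p = 1.15 × 10^-24 kg·m/s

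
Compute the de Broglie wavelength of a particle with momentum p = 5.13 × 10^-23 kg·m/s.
1.29 × 10^-11 m

Using the de Broglie relation λ = h/p:

λ = h/p
λ = (6.626 × 10^-34 J·s) / (5.13 × 10^-23 kg·m/s)
λ = 1.29 × 10^-11 m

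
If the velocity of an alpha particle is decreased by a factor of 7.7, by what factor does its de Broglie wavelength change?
The wavelength increases by a factor of 7.7.

From λ = h/(mv), the wavelength is inversely proportional to velocity:

λ ∝ 1/v

If v → v/7.7, then λ → 7.7λ

When velocity is decreased by a factor of 7.7, the wavelength increases by a factor of 7.7.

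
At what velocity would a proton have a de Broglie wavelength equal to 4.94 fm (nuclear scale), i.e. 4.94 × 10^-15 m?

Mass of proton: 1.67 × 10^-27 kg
8.03 × 10^7 m/s

From λ = h/(mv), solve for v:

v = h/(mλ)
v = (6.626 × 10^-34 J·s) / (1.67 × 10^-27 kg × 4.94 × 10^-15 m)
v = 8.03 × 10^7 m/s

Note: This velocity is 26.8% of the speed of light, so relativistic corrections would be needed for a more accurate calculation.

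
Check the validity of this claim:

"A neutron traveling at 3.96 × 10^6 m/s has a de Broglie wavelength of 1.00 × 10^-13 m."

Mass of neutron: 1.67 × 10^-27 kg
True

The claim is correct.

Using λ = h/(mv):
λ = (6.626 × 10^-34 J·s) / (1.67 × 10^-27 kg × 3.96 × 10^6 m/s)
λ = 1.00 × 10^-13 m

This matches the claimed value.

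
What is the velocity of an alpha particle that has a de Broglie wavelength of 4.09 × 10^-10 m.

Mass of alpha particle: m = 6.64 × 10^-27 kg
2.44 × 10^2 m/s

From the de Broglie relation λ = h/(mv), we solve for v:

v = h/(mλ)
v = (6.626 × 10^-34 J·s) / (6.64 × 10^-27 kg × 4.09 × 10^-10 m)
v = 2.44 × 10^2 m/s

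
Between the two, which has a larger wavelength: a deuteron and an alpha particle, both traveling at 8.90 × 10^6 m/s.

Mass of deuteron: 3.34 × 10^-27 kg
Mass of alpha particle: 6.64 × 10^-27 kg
The deuteron has the longer wavelength.

Using λ = h/(mv), since both particles have the same velocity, the wavelength depends only on mass.

For deuteron: λ₁ = h/(m₁v) = 2.23 × 10^-14 m
For alpha particle: λ₂ = h/(m₂v) = 1.12 × 10^-14 m

Since λ ∝ 1/m at constant velocity, the lighter particle has the longer wavelength.

The deuteron has the longer de Broglie wavelength.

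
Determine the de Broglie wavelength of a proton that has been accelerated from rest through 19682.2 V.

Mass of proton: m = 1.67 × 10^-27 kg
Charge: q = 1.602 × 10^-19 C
2.04 × 10^-13 m

When a particle is accelerated through voltage V, it gains kinetic energy KE = qV.

The de Broglie wavelength is then λ = h/√(2mqV):

λ = h/√(2mqV)
λ = (6.626 × 10^-34 J·s) / √(2 × 1.67 × 10^-27 kg × 1.602 × 10^-19 C × 19682.2 V)
λ = 2.04 × 10^-13 m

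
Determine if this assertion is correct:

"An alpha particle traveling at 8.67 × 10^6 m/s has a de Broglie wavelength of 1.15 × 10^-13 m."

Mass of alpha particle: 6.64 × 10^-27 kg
False

The claim is incorrect.

Using λ = h/(mv):
λ = (6.626 × 10^-34 J·s) / (6.64 × 10^-27 kg × 8.67 × 10^6 m/s)
λ = 1.15 × 10^-14 m

The actual wavelength differs from the claimed 1.15 × 10^-13 m.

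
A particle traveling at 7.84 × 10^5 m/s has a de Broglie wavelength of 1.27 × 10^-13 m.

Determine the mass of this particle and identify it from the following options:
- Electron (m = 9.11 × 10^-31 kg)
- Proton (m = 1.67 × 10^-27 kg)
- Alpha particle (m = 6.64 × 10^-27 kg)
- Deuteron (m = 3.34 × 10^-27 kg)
The particle is an alpha particle.

From λ = h/(mv), solve for mass:

m = h/(λv)
m = (6.626 × 10^-34 J·s) / (1.27 × 10^-13 m × 7.84 × 10^5 m/s)
m = 6.65 × 10^-27 kg

Comparing with the listed masses, this is closest to an alpha particle.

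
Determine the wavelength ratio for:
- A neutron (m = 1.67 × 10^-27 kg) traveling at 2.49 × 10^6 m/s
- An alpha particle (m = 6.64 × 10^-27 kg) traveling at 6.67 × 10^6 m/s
λ₁/λ₂ = 10.7

Using λ = h/(mv):

λ₁ = h/(m₁v₁) = 1.59 × 10^-13 m
λ₂ = h/(m₂v₂) = 1.50 × 10^-14 m

Ratio λ₁/λ₂ = (m₂v₂)/(m₁v₁)
         = (6.64 × 10^-27 kg × 6.67 × 10^6 m/s) / (1.67 × 10^-27 kg × 2.49 × 10^6 m/s)
         = 10.7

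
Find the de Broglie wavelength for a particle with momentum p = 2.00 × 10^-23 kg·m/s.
3.31 × 10^-11 m

Using the de Broglie relation λ = h/p:

λ = h/p
λ = (6.626 × 10^-34 J·s) / (2.00 × 10^-23 kg·m/s)
λ = 3.31 × 10^-11 m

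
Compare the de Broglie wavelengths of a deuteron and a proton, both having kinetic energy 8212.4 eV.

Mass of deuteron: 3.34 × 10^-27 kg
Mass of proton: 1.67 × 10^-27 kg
The proton has the longer wavelength.

Using λ = h/√(2mKE):

For deuteron: λ₁ = h/√(2m₁KE) = 2.23 × 10^-13 m
For proton: λ₂ = h/√(2m₂KE) = 3.16 × 10^-13 m

Since λ ∝ 1/√m at constant kinetic energy, the lighter particle has the longer wavelength.

The proton has the longer de Broglie wavelength.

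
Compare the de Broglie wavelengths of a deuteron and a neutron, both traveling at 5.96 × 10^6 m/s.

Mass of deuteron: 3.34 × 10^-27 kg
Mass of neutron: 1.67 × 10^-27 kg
The neutron has the longer wavelength.

Using λ = h/(mv), since both particles have the same velocity, the wavelength depends only on mass.

For deuteron: λ₁ = h/(m₁v) = 3.33 × 10^-14 m
For neutron: λ₂ = h/(m₂v) = 6.66 × 10^-14 m

Since λ ∝ 1/m at constant velocity, the lighter particle has the longer wavelength.

The neutron has the longer de Broglie wavelength.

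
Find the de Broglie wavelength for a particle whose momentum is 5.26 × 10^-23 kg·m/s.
1.26 × 10^-11 m

Using the de Broglie relation λ = h/p:

λ = h/p
λ = (6.626 × 10^-34 J·s) / (5.26 × 10^-23 kg·m/s)
λ = 1.26 × 10^-11 m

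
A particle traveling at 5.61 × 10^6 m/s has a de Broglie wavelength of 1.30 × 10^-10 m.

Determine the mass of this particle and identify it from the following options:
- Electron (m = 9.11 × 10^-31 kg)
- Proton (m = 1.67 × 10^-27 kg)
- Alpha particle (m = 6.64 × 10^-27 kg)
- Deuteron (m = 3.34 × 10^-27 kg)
The particle is an electron.

From λ = h/(mv), solve for mass:

m = h/(λv)
m = (6.626 × 10^-34 J·s) / (1.30 × 10^-10 m × 5.61 × 10^6 m/s)
m = 9.09 × 10^-31 kg

Comparing with the listed masses, this is closest to an electron.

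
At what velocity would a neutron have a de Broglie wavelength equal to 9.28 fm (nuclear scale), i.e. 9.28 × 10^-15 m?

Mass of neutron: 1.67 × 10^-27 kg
4.28 × 10^7 m/s

From λ = h/(mv), solve for v:

v = h/(mλ)
v = (6.626 × 10^-34 J·s) / (1.67 × 10^-27 kg × 9.28 × 10^-15 m)
v = 4.28 × 10^7 m/s

Note: This velocity is 14.3% of the speed of light, so relativistic corrections would be needed for a more accurate calculation.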